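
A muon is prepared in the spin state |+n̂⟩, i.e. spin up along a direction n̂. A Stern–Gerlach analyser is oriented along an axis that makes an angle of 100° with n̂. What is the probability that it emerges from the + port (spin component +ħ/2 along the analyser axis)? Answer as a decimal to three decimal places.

0.413

For spin-½, the probability of finding spin-up along an axis at angle θ to the initial spin direction is cos²(θ/2); spin-down is sin²(θ/2).
θ = 100°, so P = cos²(50°) ≈ 0.413.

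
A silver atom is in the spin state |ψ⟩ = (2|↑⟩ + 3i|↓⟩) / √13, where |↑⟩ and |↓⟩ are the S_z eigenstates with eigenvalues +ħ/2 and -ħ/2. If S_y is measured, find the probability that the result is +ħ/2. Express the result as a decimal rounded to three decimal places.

0.962

|+y⟩ = (|↑⟩ + i|↓⟩)/√2, so ⟨+y|ψ⟩ = (5) / (√2·√13).
P = |5|² / 26 = 25/26.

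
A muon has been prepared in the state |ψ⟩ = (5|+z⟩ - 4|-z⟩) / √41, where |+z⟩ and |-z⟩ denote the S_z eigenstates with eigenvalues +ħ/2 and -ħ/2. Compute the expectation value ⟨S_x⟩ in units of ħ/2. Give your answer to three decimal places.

⟨σ_x⟩ = 2 Re(a* b)/(|a|²+|b|²) with a = 5, b = -4.
a* b = -20, so ⟨σ_x⟩ = -40/41.
⟨S_x⟩ = (ħ/2)·⟨σ_x⟩.

-0.976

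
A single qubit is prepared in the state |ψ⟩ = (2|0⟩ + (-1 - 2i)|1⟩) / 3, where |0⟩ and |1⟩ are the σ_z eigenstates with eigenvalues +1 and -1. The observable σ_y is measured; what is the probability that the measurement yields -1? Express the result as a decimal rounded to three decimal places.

0.944

|-y⟩ = (|0⟩ - i|1⟩)/√2, so ⟨-y|ψ⟩ = (4 - i) / (√2·3).
P = |4 - i|² / 18 = 17/18.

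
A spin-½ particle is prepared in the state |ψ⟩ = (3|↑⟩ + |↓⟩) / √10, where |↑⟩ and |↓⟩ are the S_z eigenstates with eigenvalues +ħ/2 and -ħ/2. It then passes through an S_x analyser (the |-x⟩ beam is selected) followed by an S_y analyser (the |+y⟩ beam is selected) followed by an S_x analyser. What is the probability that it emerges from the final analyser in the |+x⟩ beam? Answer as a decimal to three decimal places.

0.050

First analyser (S_x): P(|-x⟩) = |⟨-x|ψ⟩|² = 4/20.
After stage 1 the state is |-x⟩; P(|+y⟩) = |⟨+y|-x⟩|² = 1/2.
After stage 2 the state is |+y⟩; P(|+x⟩) = |⟨+x|+y⟩|² = 1/2.
Joint probability = 4/20 × 1/2 × 1/2 = 0.050.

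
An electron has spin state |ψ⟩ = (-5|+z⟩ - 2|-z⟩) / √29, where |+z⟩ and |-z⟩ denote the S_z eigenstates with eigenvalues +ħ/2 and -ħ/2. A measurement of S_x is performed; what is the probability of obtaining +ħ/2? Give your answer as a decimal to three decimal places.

0.845

|+x⟩ = (|+z⟩ + |-z⟩)/√2, so ⟨+x|ψ⟩ = (-7) / (√2·√29).
P = |-7|² / 58 = 49/58.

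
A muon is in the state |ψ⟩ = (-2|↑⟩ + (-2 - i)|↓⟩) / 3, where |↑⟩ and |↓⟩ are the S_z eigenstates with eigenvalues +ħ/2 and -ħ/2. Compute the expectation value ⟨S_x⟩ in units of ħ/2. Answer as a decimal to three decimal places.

⟨σ_x⟩ = 2 Re(a* b)/(|a|²+|b|²) with a = -2, b = (-2 - i).
a* b = (4 + 2i), so ⟨σ_x⟩ = 8/9.
⟨S_x⟩ = (ħ/2)·⟨σ_x⟩.

0.889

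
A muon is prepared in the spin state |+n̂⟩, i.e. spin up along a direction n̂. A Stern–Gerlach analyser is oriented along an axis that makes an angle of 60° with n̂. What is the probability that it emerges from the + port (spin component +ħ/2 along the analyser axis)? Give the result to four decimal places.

For spin-½, the probability of finding spin-up along an axis at angle θ to the initial spin direction is cos²(θ/2); spin-down is sin²(θ/2).
θ = 60°, so P = cos²(30°) ≈ 0.7500.

0.7500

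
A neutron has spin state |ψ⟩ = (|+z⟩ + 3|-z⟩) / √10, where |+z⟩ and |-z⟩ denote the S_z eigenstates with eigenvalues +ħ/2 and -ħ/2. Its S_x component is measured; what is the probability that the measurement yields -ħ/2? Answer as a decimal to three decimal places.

0.200

|-x⟩ = (|+z⟩ - |-z⟩)/√2, so ⟨-x|ψ⟩ = (-2) / (√2·√10).
P = |-2|² / 20 = 4/20.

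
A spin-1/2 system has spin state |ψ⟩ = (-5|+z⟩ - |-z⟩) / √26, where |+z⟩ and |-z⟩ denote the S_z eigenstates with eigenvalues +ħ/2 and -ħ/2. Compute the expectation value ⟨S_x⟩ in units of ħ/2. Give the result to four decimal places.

0.3846

⟨σ_x⟩ = 2 Re(a* b)/(|a|²+|b|²) with a = -5, b = -1.
a* b = 5, so ⟨σ_x⟩ = 10/26.
⟨S_x⟩ = (ħ/2)·⟨σ_x⟩.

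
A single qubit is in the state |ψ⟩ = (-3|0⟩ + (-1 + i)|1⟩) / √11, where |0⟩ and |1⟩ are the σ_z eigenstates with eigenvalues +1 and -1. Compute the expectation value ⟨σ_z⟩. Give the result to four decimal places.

0.6364

⟨σ_z⟩ = |a|² - |b|² divided by |a|²+|b|², with a, b the |0⟩, |1⟩ amplitudes.
= (9 - 2)/11 = 7/11.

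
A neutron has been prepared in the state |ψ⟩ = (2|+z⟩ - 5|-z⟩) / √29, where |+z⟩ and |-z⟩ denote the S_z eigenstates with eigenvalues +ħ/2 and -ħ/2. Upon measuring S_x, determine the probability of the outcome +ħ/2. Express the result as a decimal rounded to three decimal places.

0.155

|+x⟩ = (|+z⟩ + |-z⟩)/√2, so ⟨+x|ψ⟩ = (-3) / (√2·√29).
P = |-3|² / 58 = 9/58.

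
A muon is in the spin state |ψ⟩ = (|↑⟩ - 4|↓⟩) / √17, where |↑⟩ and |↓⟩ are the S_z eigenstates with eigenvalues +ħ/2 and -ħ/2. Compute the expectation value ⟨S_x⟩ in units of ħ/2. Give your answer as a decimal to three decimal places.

⟨σ_x⟩ = 2 Re(a* b)/(|a|²+|b|²) with a = 1, b = -4.
a* b = -4, so ⟨σ_x⟩ = -8/17.
⟨S_x⟩ = (ħ/2)·⟨σ_x⟩.

-0.471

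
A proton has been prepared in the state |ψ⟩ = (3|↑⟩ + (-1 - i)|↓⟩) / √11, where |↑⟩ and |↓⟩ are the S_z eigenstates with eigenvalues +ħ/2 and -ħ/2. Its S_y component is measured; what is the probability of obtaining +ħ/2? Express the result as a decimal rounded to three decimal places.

0.227

|+y⟩ = (|↑⟩ + i|↓⟩)/√2, so ⟨+y|ψ⟩ = (2 + i) / (√2·√11).
P = |2 + i|² / 22 = 5/22.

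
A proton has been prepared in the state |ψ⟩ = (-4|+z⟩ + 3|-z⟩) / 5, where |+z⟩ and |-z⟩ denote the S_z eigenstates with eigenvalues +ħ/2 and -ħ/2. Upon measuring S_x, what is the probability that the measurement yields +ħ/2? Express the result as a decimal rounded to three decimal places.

|+x⟩ = (|+z⟩ + |-z⟩)/√2, so ⟨+x|ψ⟩ = (-1) / (√2·5).
P = |-1|² / 50 = 1/50.

0.020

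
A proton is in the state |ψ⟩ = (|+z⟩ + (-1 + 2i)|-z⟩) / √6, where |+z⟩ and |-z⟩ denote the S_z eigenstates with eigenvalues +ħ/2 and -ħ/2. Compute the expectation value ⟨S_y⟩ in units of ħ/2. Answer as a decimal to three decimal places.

⟨σ_y⟩ = 2 Im(a* b)/(|a|²+|b|²) with a = 1, b = (-1 + 2i).
a* b = (-1 + 2i), so ⟨σ_y⟩ = 4/6.
⟨S_y⟩ = (ħ/2)·⟨σ_y⟩.

0.667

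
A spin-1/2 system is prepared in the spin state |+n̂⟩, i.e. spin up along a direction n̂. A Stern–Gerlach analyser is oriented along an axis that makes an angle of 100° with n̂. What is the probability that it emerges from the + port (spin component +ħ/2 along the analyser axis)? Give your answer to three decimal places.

0.413

For spin-½, the probability of finding spin-up along an axis at angle θ to the initial spin direction is cos²(θ/2); spin-down is sin²(θ/2).
θ = 100°, so P = cos²(50°) ≈ 0.413.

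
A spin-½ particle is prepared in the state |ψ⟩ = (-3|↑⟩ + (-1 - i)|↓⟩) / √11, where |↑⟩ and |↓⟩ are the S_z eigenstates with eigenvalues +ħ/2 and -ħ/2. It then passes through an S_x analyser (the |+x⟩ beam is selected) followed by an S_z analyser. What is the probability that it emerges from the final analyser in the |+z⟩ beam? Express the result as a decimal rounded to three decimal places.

0.386

First analyser (S_x): P(|+x⟩) = |⟨+x|ψ⟩|² = 17/22.
After stage 1 the state is |+x⟩; P(|+z⟩) = |⟨+z|+x⟩|² = 1/2.
Joint probability = 17/22 × 1/2 = 0.386.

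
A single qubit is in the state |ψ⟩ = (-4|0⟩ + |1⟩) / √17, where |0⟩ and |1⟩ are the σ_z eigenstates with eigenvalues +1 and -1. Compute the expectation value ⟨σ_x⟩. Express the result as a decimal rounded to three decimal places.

-0.471

⟨σ_x⟩ = 2 Re(a* b)/(|a|²+|b|²) with a = -4, b = 1.
a* b = -4, so ⟨σ_x⟩ = -8/17.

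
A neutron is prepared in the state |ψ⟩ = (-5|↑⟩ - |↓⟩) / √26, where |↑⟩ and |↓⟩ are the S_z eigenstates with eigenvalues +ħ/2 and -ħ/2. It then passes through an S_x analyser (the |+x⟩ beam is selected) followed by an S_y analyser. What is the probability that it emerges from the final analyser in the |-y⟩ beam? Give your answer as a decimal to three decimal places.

First analyser (S_x): P(|+x⟩) = |⟨+x|ψ⟩|² = 36/52.
After stage 1 the state is |+x⟩; P(|-y⟩) = |⟨-y|+x⟩|² = 1/2.
Joint probability = 36/52 × 1/2 = 0.346.

0.346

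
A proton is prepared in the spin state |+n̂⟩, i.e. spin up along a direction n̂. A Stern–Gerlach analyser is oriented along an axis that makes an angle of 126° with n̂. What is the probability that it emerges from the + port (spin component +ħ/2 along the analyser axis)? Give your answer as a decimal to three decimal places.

For spin-½, the probability of finding spin-up along an axis at angle θ to the initial spin direction is cos²(θ/2); spin-down is sin²(θ/2).
θ = 126°, so P = cos²(63°) ≈ 0.206.

0.206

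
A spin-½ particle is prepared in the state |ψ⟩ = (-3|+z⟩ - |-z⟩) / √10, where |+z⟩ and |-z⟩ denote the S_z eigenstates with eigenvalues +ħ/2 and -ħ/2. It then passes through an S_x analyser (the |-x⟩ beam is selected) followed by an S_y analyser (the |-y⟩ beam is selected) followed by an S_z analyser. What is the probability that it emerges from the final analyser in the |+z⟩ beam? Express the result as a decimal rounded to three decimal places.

First analyser (S_x): P(|-x⟩) = |⟨-x|ψ⟩|² = 4/20.
After stage 1 the state is |-x⟩; P(|-y⟩) = |⟨-y|-x⟩|² = 1/2.
After stage 2 the state is |-y⟩; P(|+z⟩) = |⟨+z|-y⟩|² = 1/2.
Joint probability = 4/20 × 1/2 × 1/2 = 0.050.

0.050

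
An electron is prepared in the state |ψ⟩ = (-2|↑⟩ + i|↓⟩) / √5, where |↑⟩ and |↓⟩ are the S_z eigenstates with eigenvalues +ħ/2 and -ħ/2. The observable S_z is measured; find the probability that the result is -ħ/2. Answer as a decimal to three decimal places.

0.200

The -ħ/2 outcome corresponds to |↓⟩. Its amplitude in |ψ⟩ is i/√5.
P = |i|² / 5 = 1/5.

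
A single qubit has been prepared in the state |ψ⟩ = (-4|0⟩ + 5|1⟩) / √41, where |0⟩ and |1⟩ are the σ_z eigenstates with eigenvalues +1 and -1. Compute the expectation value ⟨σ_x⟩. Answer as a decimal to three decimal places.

-0.976

⟨σ_x⟩ = 2 Re(a* b)/(|a|²+|b|²) with a = -4, b = 5.
a* b = -20, so ⟨σ_x⟩ = -40/41.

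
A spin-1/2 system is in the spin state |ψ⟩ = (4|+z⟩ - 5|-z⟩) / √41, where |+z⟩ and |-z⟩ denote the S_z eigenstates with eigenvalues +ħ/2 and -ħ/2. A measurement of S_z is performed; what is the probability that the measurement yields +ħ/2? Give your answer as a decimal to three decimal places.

The +ħ/2 outcome corresponds to |+z⟩. Its amplitude in |ψ⟩ is 4/√41.
P = |4|² / 41 = 16/41.

0.390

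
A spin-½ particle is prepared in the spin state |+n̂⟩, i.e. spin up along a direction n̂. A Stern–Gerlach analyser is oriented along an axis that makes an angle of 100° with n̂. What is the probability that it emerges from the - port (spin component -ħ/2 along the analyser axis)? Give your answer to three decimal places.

For spin-½, the probability of finding spin-up along an axis at angle θ to the initial spin direction is cos²(θ/2); spin-down is sin²(θ/2).
θ = 100°, so P = sin²(50°) ≈ 0.587.

0.587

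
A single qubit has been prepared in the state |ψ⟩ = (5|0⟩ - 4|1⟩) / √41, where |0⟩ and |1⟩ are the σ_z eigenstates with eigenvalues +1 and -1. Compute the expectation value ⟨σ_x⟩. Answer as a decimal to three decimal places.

-0.976

⟨σ_x⟩ = 2 Re(a* b)/(|a|²+|b|²) with a = 5, b = -4.
a* b = -20, so ⟨σ_x⟩ = -40/41.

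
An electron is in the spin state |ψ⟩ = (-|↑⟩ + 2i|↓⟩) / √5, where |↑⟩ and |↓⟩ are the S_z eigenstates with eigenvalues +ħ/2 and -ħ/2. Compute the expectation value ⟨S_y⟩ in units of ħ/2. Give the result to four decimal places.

-0.8000

⟨σ_y⟩ = 2 Im(a* b)/(|a|²+|b|²) with a = -1, b = 2i.
a* b = -2i, so ⟨σ_y⟩ = -4/5.
⟨S_y⟩ = (ħ/2)·⟨σ_y⟩.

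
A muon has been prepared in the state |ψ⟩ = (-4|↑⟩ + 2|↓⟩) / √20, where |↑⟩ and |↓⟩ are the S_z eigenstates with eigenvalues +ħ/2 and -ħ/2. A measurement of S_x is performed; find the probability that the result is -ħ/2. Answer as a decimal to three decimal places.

0.900

|-x⟩ = (|↑⟩ - |↓⟩)/√2, so ⟨-x|ψ⟩ = (-6) / (√2·√20).
P = |-6|² / 40 = 36/40.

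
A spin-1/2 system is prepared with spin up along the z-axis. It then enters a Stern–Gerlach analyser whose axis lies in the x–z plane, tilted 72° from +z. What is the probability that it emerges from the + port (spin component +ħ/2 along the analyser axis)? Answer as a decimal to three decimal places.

0.655

For spin-½, the probability of finding spin-up along an axis at angle θ to the initial spin direction is cos²(θ/2); spin-down is sin²(θ/2).
θ = 72°, so P = cos²(36°) ≈ 0.655.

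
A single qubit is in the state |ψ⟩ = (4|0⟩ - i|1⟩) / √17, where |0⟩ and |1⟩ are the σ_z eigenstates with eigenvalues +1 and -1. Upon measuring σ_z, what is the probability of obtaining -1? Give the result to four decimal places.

The -1 outcome corresponds to |1⟩. Its amplitude in |ψ⟩ is -i/√17.
P = |-i|² / 17 = 1/17.

0.0588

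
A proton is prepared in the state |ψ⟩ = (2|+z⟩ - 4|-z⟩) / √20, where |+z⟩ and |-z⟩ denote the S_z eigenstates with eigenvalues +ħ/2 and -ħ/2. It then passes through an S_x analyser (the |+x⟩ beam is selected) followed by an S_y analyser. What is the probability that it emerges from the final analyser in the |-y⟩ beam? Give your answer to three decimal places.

0.050

First analyser (S_x): P(|+x⟩) = |⟨+x|ψ⟩|² = 4/40.
After stage 1 the state is |+x⟩; P(|-y⟩) = |⟨-y|+x⟩|² = 1/2.
Joint probability = 4/40 × 1/2 = 0.050.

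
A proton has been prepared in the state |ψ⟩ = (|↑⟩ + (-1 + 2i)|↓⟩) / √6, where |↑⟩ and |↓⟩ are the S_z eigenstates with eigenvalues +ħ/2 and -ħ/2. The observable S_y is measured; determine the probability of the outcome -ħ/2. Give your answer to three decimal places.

0.167

|-y⟩ = (|↑⟩ - i|↓⟩)/√2, so ⟨-y|ψ⟩ = (-1 - i) / (√2·√6).
P = |-1 - i|² / 12 = 2/12.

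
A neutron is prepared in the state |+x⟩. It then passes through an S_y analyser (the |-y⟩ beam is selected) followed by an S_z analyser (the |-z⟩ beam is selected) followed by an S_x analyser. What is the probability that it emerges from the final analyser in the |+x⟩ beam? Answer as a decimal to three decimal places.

0.125

First analyser (S_y): from |+x⟩, P(|-y⟩) = 1/2.
After stage 1 the state is |-y⟩; P(|-z⟩) = |⟨-z|-y⟩|² = 1/2.
After stage 2 the state is |-z⟩; P(|+x⟩) = |⟨+x|-z⟩|² = 1/2.
Joint probability = 1/2 × 1/2 × 1/2 = 0.125.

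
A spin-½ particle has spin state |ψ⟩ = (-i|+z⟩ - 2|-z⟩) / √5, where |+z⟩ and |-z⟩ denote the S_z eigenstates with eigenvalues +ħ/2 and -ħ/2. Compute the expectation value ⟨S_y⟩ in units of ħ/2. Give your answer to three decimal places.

-0.800

⟨σ_y⟩ = 2 Im(a* b)/(|a|²+|b|²) with a = -i, b = -2.
a* b = -2i, so ⟨σ_y⟩ = -4/5.
⟨S_y⟩ = (ħ/2)·⟨σ_y⟩.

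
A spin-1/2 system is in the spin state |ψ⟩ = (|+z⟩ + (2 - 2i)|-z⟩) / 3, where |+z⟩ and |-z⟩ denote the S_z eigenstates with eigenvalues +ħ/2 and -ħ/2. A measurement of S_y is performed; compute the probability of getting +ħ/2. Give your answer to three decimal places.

0.278

|+y⟩ = (|+z⟩ + i|-z⟩)/√2, so ⟨+y|ψ⟩ = (-1 - 2i) / (√2·3).
P = |-1 - 2i|² / 18 = 5/18.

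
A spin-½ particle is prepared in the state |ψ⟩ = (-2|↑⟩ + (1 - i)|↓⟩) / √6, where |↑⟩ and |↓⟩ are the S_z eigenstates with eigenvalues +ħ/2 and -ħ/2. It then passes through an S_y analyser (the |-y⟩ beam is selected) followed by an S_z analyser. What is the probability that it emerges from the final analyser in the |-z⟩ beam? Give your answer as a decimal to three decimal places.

First analyser (S_y): P(|-y⟩) = |⟨-y|ψ⟩|² = 2/12.
After stage 1 the state is |-y⟩; P(|-z⟩) = |⟨-z|-y⟩|² = 1/2.
Joint probability = 2/12 × 1/2 = 0.083.

0.083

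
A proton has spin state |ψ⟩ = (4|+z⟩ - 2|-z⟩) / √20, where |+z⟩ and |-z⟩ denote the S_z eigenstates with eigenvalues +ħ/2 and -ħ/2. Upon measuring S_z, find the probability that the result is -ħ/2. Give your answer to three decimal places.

0.200

The -ħ/2 outcome corresponds to |-z⟩. Its amplitude in |ψ⟩ is -2/√20.
P = |-2|² / 20 = 4/20.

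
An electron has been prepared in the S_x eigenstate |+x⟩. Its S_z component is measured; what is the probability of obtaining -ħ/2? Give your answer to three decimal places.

In the S_z basis, |+x⟩ = (|+z⟩ + |-z⟩)/√2 and |-z⟩ = |-z⟩.
|⟨-z|+x⟩|² = 1/2.

0.500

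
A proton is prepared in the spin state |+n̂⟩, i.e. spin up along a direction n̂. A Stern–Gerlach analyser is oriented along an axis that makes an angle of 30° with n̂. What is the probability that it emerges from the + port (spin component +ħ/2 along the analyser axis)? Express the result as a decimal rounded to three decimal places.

For spin-½, the probability of finding spin-up along an axis at angle θ to the initial spin direction is cos²(θ/2); spin-down is sin²(θ/2).
θ = 30°, so P = cos²(15°) ≈ 0.933.

0.933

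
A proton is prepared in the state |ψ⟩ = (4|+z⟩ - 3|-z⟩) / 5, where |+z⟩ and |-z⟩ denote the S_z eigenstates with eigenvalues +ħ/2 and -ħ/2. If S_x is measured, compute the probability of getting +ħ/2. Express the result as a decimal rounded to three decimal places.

|+x⟩ = (|+z⟩ + |-z⟩)/√2, so ⟨+x|ψ⟩ = (1) / (√2·5).
P = |1|² / 50 = 1/50.

0.020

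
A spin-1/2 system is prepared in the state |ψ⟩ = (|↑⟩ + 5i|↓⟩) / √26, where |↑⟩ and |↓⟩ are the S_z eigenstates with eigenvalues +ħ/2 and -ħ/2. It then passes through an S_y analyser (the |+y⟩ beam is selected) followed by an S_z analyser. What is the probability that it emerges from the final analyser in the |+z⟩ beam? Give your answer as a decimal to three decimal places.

0.346

First analyser (S_y): P(|+y⟩) = |⟨+y|ψ⟩|² = 36/52.
After stage 1 the state is |+y⟩; P(|+z⟩) = |⟨+z|+y⟩|² = 1/2.
Joint probability = 36/52 × 1/2 = 0.346.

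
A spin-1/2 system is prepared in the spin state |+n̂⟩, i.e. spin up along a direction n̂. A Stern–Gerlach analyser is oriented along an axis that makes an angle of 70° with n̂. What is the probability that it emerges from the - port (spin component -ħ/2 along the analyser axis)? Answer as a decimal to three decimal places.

0.329

For spin-½, the probability of finding spin-up along an axis at angle θ to the initial spin direction is cos²(θ/2); spin-down is sin²(θ/2).
θ = 70°, so P = sin²(35°) ≈ 0.329.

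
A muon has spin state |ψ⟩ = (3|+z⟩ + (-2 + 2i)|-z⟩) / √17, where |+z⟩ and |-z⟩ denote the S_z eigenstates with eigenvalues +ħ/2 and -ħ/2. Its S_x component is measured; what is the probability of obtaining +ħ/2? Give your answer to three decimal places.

0.147

|+x⟩ = (|+z⟩ + |-z⟩)/√2, so ⟨+x|ψ⟩ = (1 + 2i) / (√2·√17).
P = |1 + 2i|² / 34 = 5/34.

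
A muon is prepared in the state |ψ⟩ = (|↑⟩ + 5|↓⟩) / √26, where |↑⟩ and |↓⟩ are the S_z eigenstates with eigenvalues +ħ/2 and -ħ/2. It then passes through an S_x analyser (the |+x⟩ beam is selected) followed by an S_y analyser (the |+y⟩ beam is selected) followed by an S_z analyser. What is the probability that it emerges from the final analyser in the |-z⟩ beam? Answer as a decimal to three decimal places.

0.173

First analyser (S_x): P(|+x⟩) = |⟨+x|ψ⟩|² = 36/52.
After stage 1 the state is |+x⟩; P(|+y⟩) = |⟨+y|+x⟩|² = 1/2.
After stage 2 the state is |+y⟩; P(|-z⟩) = |⟨-z|+y⟩|² = 1/2.
Joint probability = 36/52 × 1/2 × 1/2 = 0.173.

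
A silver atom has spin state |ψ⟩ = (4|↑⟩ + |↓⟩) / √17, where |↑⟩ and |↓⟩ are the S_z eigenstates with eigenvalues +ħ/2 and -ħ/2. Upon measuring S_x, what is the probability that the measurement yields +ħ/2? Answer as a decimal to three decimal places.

0.735

|+x⟩ = (|↑⟩ + |↓⟩)/√2, so ⟨+x|ψ⟩ = (5) / (√2·√17).
P = |5|² / 34 = 25/34.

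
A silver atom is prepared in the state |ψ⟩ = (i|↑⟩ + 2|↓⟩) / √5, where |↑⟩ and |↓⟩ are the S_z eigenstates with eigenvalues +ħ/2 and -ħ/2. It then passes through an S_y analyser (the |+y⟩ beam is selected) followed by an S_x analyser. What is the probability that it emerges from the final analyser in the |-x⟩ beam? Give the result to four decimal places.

0.0500

First analyser (S_y): P(|+y⟩) = |⟨+y|ψ⟩|² = 1/10.
After stage 1 the state is |+y⟩; P(|-x⟩) = |⟨-x|+y⟩|² = 1/2.
Joint probability = 1/10 × 1/2 = 0.0500.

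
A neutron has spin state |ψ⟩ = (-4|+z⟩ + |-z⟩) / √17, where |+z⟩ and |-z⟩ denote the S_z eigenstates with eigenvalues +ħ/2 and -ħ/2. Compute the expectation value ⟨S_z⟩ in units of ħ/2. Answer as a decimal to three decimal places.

0.882

⟨σ_z⟩ = |a|² - |b|² divided by |a|²+|b|², with a, b the |+z⟩, |-z⟩ amplitudes.
= (16 - 1)/17 = 15/17.
⟨S_z⟩ = (ħ/2)·⟨σ_z⟩.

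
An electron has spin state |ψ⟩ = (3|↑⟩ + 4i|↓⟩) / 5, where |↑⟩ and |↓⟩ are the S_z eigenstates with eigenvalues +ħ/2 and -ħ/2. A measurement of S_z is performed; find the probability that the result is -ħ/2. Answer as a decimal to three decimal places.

0.640

The -ħ/2 outcome corresponds to |↓⟩. Its amplitude in |ψ⟩ is 4i/5.
P = |4i|² / 25 = 16/25.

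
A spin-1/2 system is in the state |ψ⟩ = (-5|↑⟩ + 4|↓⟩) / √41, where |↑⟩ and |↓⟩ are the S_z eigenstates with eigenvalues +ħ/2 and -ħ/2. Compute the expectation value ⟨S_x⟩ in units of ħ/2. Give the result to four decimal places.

-0.9756

⟨σ_x⟩ = 2 Re(a* b)/(|a|²+|b|²) with a = -5, b = 4.
a* b = -20, so ⟨σ_x⟩ = -40/41.
⟨S_x⟩ = (ħ/2)·⟨σ_x⟩.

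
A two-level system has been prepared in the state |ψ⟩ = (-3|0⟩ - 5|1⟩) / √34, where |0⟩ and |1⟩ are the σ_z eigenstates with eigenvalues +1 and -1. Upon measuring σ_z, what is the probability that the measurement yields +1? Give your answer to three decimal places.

0.265

The +1 outcome corresponds to |0⟩. Its amplitude in |ψ⟩ is -3/√34.
P = |-3|² / 34 = 9/34.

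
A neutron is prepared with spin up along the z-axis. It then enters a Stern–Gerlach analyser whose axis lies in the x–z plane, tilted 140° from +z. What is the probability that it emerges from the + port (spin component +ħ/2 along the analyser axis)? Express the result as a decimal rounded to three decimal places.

For spin-½, the probability of finding spin-up along an axis at angle θ to the initial spin direction is cos²(θ/2); spin-down is sin²(θ/2).
θ = 140°, so P = cos²(70°) ≈ 0.117.

0.117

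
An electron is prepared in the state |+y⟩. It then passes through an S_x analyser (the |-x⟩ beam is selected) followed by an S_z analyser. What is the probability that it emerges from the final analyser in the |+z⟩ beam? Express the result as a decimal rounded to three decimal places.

First analyser (S_x): from |+y⟩, P(|-x⟩) = 1/2.
After stage 1 the state is |-x⟩; P(|+z⟩) = |⟨+z|-x⟩|² = 1/2.
Joint probability = 1/2 × 1/2 = 0.250.

0.250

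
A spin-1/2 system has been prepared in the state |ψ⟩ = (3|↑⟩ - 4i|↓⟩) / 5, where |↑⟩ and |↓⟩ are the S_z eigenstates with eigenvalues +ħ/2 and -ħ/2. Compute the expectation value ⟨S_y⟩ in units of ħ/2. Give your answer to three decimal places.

-0.960

⟨σ_y⟩ = 2 Im(a* b)/(|a|²+|b|²) with a = 3, b = -4i.
a* b = -12i, so ⟨σ_y⟩ = -24/25.
⟨S_y⟩ = (ħ/2)·⟨σ_y⟩.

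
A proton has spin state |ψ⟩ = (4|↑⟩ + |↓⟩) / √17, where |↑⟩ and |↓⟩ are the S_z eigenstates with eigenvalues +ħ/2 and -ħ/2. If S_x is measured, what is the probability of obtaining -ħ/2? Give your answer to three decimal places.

|-x⟩ = (|↑⟩ - |↓⟩)/√2, so ⟨-x|ψ⟩ = (3) / (√2·√17).
P = |3|² / 34 = 9/34.

0.265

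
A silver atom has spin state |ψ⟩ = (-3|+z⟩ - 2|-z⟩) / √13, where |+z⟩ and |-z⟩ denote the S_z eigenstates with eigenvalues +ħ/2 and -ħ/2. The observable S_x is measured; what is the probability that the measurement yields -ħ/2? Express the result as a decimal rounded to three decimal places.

0.038

|-x⟩ = (|+z⟩ - |-z⟩)/√2, so ⟨-x|ψ⟩ = (-1) / (√2·√13).
P = |-1|² / 26 = 1/26.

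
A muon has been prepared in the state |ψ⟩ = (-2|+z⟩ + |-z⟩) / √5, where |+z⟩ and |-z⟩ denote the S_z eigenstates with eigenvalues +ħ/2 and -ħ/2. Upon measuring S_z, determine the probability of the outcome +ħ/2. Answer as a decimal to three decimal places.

0.800

The +ħ/2 outcome corresponds to |+z⟩. Its amplitude in |ψ⟩ is -2/√5.
P = |-2|² / 5 = 4/5.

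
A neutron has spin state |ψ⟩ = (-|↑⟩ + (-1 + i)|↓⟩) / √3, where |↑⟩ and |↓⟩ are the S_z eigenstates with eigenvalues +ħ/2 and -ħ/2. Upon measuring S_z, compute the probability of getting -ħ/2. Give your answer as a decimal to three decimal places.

0.667

The -ħ/2 outcome corresponds to |↓⟩. Its amplitude in |ψ⟩ is (-1 + i)/√3.
P = |-1 + i|² / 3 = 2/3.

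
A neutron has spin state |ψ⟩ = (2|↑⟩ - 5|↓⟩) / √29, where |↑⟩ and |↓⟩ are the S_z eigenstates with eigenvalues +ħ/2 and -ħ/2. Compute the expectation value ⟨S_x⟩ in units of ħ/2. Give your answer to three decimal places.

-0.690

⟨σ_x⟩ = 2 Re(a* b)/(|a|²+|b|²) with a = 2, b = -5.
a* b = -10, so ⟨σ_x⟩ = -20/29.
⟨S_x⟩ = (ħ/2)·⟨σ_x⟩.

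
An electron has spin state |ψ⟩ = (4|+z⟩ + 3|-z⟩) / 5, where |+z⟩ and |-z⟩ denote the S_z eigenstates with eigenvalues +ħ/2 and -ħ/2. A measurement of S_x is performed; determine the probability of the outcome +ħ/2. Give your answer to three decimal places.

|+x⟩ = (|+z⟩ + |-z⟩)/√2, so ⟨+x|ψ⟩ = (7) / (√2·5).
P = |7|² / 50 = 49/50.

0.980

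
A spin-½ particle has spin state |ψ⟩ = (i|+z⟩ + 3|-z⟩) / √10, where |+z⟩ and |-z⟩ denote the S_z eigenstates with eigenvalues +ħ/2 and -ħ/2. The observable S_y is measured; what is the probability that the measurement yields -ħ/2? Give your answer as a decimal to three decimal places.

|-y⟩ = (|+z⟩ - i|-z⟩)/√2, so ⟨-y|ψ⟩ = (4i) / (√2·√10).
P = |4i|² / 20 = 16/20.

0.800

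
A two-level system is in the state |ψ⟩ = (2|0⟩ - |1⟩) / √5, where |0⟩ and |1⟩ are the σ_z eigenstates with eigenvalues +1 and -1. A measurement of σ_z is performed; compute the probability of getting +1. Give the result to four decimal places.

0.8000

The +1 outcome corresponds to |0⟩. Its amplitude in |ψ⟩ is 2/√5.
P = |2|² / 5 = 4/5.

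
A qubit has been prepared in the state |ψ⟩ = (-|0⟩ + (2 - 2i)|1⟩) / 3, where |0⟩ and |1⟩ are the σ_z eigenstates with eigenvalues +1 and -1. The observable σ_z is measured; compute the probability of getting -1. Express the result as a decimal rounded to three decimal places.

0.889

The -1 outcome corresponds to |1⟩. Its amplitude in |ψ⟩ is (2 - 2i)/3.
P = |2 - 2i|² / 9 = 8/9.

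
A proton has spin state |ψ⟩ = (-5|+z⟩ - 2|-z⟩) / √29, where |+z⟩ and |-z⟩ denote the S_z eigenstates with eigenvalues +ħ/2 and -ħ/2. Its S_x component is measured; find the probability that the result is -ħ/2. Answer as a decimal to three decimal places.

|-x⟩ = (|+z⟩ - |-z⟩)/√2, so ⟨-x|ψ⟩ = (-3) / (√2·√29).
P = |-3|² / 58 = 9/58.

0.155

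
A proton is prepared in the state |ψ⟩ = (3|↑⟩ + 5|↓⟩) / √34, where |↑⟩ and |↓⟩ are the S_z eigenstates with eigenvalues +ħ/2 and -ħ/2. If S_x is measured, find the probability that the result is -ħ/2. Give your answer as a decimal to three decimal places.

0.059

|-x⟩ = (|↑⟩ - |↓⟩)/√2, so ⟨-x|ψ⟩ = (-2) / (√2·√34).
P = |-2|² / 68 = 4/68.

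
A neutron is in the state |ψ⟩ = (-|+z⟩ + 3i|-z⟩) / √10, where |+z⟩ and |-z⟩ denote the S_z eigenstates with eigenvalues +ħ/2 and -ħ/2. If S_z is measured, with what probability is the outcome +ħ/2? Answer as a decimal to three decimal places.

The +ħ/2 outcome corresponds to |+z⟩. Its amplitude in |ψ⟩ is -1/√10.
P = |-1|² / 10 = 1/10.

0.100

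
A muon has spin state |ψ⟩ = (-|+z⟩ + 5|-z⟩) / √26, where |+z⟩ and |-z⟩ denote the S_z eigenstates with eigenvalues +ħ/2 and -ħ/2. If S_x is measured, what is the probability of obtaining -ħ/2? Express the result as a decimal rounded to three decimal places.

0.692

|-x⟩ = (|+z⟩ - |-z⟩)/√2, so ⟨-x|ψ⟩ = (-6) / (√2·√26).
P = |-6|² / 52 = 36/52.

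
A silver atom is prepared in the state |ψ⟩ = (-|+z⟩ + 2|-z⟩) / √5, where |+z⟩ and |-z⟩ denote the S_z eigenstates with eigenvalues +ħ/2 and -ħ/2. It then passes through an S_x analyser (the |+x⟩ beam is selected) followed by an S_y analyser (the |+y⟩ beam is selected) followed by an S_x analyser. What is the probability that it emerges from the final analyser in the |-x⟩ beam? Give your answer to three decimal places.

First analyser (S_x): P(|+x⟩) = |⟨+x|ψ⟩|² = 1/10.
After stage 1 the state is |+x⟩; P(|+y⟩) = |⟨+y|+x⟩|² = 1/2.
After stage 2 the state is |+y⟩; P(|-x⟩) = |⟨-x|+y⟩|² = 1/2.
Joint probability = 1/10 × 1/2 × 1/2 = 0.025.

0.025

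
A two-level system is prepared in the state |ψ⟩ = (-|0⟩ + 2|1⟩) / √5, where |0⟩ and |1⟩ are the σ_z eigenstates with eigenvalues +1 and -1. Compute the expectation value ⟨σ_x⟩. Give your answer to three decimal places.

⟨σ_x⟩ = 2 Re(a* b)/(|a|²+|b|²) with a = -1, b = 2.
a* b = -2, so ⟨σ_x⟩ = -4/5.

-0.800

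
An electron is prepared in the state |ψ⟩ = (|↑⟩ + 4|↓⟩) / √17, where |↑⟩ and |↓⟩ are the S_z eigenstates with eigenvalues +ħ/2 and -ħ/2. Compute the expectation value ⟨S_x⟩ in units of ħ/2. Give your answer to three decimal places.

0.471

⟨σ_x⟩ = 2 Re(a* b)/(|a|²+|b|²) with a = 1, b = 4.
a* b = 4, so ⟨σ_x⟩ = 8/17.
⟨S_x⟩ = (ħ/2)·⟨σ_x⟩.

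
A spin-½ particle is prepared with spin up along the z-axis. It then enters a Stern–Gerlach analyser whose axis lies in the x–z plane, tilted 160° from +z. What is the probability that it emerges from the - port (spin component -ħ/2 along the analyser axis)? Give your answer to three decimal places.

For spin-½, the probability of finding spin-up along an axis at angle θ to the initial spin direction is cos²(θ/2); spin-down is sin²(θ/2).
θ = 160°, so P = sin²(80°) ≈ 0.970.

0.970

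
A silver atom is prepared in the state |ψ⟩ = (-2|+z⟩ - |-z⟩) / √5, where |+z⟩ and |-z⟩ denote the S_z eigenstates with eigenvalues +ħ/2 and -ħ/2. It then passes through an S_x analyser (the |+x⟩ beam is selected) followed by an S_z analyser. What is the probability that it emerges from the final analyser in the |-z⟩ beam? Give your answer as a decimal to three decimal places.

First analyser (S_x): P(|+x⟩) = |⟨+x|ψ⟩|² = 9/10.
After stage 1 the state is |+x⟩; P(|-z⟩) = |⟨-z|+x⟩|² = 1/2.
Joint probability = 9/10 × 1/2 = 0.450.

0.450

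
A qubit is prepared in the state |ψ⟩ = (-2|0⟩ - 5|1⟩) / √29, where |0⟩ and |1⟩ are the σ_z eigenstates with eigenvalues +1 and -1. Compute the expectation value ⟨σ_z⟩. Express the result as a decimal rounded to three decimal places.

-0.724

⟨σ_z⟩ = |a|² - |b|² divided by |a|²+|b|², with a, b the |0⟩, |1⟩ amplitudes.
= (4 - 25)/29 = -21/29.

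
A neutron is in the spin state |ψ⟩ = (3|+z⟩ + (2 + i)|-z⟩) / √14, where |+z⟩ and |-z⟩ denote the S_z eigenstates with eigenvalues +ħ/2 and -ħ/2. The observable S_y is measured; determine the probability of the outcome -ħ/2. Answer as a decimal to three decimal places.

0.286

|-y⟩ = (|+z⟩ - i|-z⟩)/√2, so ⟨-y|ψ⟩ = (2 + 2i) / (√2·√14).
P = |2 + 2i|² / 28 = 8/28.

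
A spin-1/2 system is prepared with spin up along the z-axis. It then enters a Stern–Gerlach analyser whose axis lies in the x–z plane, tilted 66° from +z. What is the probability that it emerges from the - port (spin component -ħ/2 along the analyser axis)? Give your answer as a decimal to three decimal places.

0.297

For spin-½, the probability of finding spin-up along an axis at angle θ to the initial spin direction is cos²(θ/2); spin-down is sin²(θ/2).
θ = 66°, so P = sin²(33°) ≈ 0.297.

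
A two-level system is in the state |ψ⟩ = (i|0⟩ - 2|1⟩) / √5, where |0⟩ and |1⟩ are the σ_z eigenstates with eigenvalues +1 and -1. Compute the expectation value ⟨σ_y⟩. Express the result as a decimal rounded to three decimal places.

0.800

⟨σ_y⟩ = 2 Im(a* b)/(|a|²+|b|²) with a = i, b = -2.
a* b = 2i, so ⟨σ_y⟩ = 4/5.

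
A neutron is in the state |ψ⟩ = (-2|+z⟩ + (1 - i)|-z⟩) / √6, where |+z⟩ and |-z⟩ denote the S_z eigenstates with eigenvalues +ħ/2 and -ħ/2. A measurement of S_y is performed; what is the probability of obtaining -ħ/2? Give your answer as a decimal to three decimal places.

0.167

|-y⟩ = (|+z⟩ - i|-z⟩)/√2, so ⟨-y|ψ⟩ = (-1 + i) / (√2·√6).
P = |-1 + i|² / 12 = 2/12.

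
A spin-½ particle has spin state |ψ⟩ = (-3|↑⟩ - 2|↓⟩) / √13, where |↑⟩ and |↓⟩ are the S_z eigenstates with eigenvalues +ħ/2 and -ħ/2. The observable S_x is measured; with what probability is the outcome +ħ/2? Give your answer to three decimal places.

|+x⟩ = (|↑⟩ + |↓⟩)/√2, so ⟨+x|ψ⟩ = (-5) / (√2·√13).
P = |-5|² / 26 = 25/26.

0.962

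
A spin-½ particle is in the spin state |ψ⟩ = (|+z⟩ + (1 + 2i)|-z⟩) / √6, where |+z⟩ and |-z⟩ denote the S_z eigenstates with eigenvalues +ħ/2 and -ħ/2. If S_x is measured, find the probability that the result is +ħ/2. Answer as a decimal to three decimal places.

0.667

|+x⟩ = (|+z⟩ + |-z⟩)/√2, so ⟨+x|ψ⟩ = (2 + 2i) / (√2·√6).
P = |2 + 2i|² / 12 = 8/12.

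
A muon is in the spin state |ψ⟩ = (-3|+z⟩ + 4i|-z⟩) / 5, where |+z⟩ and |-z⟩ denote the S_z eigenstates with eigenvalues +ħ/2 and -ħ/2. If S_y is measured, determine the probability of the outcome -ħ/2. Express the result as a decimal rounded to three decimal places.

0.980

|-y⟩ = (|+z⟩ - i|-z⟩)/√2, so ⟨-y|ψ⟩ = (-7) / (√2·5).
P = |-7|² / 50 = 49/50.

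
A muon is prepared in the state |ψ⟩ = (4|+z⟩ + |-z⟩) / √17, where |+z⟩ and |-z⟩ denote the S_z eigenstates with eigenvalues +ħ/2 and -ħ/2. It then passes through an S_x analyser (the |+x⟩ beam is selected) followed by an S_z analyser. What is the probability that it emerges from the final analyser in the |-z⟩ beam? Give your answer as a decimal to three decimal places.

First analyser (S_x): P(|+x⟩) = |⟨+x|ψ⟩|² = 25/34.
After stage 1 the state is |+x⟩; P(|-z⟩) = |⟨-z|+x⟩|² = 1/2.
Joint probability = 25/34 × 1/2 = 0.368.

0.368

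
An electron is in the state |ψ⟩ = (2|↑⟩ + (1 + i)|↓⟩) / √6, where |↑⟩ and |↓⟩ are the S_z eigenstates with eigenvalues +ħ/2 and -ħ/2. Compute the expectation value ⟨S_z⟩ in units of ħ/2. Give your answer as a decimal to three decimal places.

0.333

⟨σ_z⟩ = |a|² - |b|² divided by |a|²+|b|², with a, b the |↑⟩, |↓⟩ amplitudes.
= (4 - 2)/6 = 2/6.
⟨S_z⟩ = (ħ/2)·⟨σ_z⟩.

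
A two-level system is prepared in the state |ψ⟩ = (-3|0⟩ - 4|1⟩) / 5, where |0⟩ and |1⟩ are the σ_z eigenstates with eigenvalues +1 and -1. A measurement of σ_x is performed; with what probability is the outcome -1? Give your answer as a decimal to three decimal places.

|-x⟩ = (|0⟩ - |1⟩)/√2, so ⟨-x|ψ⟩ = (1) / (√2·5).
P = |1|² / 50 = 1/50.

0.020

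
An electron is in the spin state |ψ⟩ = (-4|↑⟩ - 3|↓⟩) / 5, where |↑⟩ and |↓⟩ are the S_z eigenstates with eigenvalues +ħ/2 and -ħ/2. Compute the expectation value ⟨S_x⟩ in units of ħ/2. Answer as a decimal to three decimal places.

⟨σ_x⟩ = 2 Re(a* b)/(|a|²+|b|²) with a = -4, b = -3.
a* b = 12, so ⟨σ_x⟩ = 24/25.
⟨S_x⟩ = (ħ/2)·⟨σ_x⟩.

0.960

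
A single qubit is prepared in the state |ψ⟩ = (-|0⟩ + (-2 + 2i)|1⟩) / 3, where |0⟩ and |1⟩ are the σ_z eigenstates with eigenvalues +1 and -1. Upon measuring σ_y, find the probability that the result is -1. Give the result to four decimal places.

0.7222

|-y⟩ = (|0⟩ - i|1⟩)/√2, so ⟨-y|ψ⟩ = (-3 - 2i) / (√2·3).
P = |-3 - 2i|² / 18 = 13/18.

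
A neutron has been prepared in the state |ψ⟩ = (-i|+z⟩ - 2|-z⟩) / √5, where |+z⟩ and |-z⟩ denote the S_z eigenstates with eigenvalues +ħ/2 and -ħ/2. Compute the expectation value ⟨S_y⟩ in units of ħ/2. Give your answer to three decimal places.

⟨σ_y⟩ = 2 Im(a* b)/(|a|²+|b|²) with a = -i, b = -2.
a* b = -2i, so ⟨σ_y⟩ = -4/5.
⟨S_y⟩ = (ħ/2)·⟨σ_y⟩.

-0.800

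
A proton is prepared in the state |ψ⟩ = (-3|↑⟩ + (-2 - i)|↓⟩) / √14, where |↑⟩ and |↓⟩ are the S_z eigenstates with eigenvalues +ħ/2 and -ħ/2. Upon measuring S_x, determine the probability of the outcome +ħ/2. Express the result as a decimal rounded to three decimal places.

0.929

|+x⟩ = (|↑⟩ + |↓⟩)/√2, so ⟨+x|ψ⟩ = (-5 - i) / (√2·√14).
P = |-5 - i|² / 28 = 26/28.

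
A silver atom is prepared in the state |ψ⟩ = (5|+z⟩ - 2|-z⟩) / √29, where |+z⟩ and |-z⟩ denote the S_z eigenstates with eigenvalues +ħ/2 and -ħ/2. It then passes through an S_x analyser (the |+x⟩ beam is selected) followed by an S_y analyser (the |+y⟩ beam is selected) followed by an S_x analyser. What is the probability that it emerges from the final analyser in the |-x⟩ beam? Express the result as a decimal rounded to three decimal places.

First analyser (S_x): P(|+x⟩) = |⟨+x|ψ⟩|² = 9/58.
After stage 1 the state is |+x⟩; P(|+y⟩) = |⟨+y|+x⟩|² = 1/2.
After stage 2 the state is |+y⟩; P(|-x⟩) = |⟨-x|+y⟩|² = 1/2.
Joint probability = 9/58 × 1/2 × 1/2 = 0.039.

0.039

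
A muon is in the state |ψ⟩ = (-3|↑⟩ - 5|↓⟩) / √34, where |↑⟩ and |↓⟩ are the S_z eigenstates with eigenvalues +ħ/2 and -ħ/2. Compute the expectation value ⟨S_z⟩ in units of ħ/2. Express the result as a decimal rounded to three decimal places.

-0.471

⟨σ_z⟩ = |a|² - |b|² divided by |a|²+|b|², with a, b the |↑⟩, |↓⟩ amplitudes.
= (9 - 25)/34 = -16/34.
⟨S_z⟩ = (ħ/2)·⟨σ_z⟩.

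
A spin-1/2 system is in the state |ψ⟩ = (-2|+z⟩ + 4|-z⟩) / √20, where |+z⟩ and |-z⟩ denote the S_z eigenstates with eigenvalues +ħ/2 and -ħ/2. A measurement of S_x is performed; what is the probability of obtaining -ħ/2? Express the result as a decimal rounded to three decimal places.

|-x⟩ = (|+z⟩ - |-z⟩)/√2, so ⟨-x|ψ⟩ = (-6) / (√2·√20).
P = |-6|² / 40 = 36/40.

0.900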